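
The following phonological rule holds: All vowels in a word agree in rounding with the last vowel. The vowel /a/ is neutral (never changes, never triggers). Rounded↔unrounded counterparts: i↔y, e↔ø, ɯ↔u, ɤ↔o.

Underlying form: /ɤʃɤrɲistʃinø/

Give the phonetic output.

[oʃorɲystʃynø]

/ɤ/ harmonizes with /ø/ ([+round]) → [o]
/ɤ/ harmonizes with /ø/ ([+round]) → [o]
/i/ harmonizes with /ø/ ([+round]) → [y]
/i/ harmonizes with /ø/ ([+round]) → [y]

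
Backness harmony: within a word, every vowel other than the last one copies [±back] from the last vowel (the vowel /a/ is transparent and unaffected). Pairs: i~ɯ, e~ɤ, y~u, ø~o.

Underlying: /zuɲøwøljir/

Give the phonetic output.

[zyɲøwøljir]

/u/ harmonizes with /i/ ([-back]) → [y]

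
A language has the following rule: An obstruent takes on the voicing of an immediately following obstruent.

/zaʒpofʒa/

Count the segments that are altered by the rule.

/ʒ/ before /p/ (voiceless) → [ʃ]
/f/ before /ʒ/ (voiced) → [v]
2 segments change.

2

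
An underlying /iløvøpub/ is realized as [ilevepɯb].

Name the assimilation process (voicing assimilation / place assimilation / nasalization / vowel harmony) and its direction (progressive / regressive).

/ø/→[e] /ø/→[e] /u/→[ɯ].
Vowels agree with the first vowel, so the harmony is progressive.

vowel harmony, progressive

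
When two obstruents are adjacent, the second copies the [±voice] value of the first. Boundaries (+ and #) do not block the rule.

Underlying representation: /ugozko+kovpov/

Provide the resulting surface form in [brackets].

/k/ after /z/ (voiced) → [g]
/p/ after /v/ (voiced) → [b]

[ugozgo+kovbov]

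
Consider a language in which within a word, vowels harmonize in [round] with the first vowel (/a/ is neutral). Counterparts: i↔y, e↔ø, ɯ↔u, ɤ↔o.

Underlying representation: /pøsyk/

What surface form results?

no segment meets the rule's conditions; no change.

[pøsyk]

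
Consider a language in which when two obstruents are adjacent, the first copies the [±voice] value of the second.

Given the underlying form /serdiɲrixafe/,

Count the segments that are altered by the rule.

No segment meets the rule's conditions.

0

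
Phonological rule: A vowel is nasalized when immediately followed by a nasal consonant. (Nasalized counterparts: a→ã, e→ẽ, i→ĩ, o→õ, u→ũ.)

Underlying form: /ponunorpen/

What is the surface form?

[põnũnorpẽn]

/o/ before nasal /n/ → [õ]
/u/ before nasal /n/ → [ũ]
/e/ before nasal /n/ → [ẽ]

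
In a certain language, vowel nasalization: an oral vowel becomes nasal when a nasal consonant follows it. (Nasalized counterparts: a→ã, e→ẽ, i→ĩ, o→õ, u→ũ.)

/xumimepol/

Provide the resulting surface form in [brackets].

/u/ before nasal /m/ → [ũ]
/i/ before nasal /m/ → [ĩ]

[xũmĩmepol]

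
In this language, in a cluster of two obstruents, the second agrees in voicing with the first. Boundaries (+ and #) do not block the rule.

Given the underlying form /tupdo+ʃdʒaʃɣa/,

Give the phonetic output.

/d/ after /p/ (voiceless) → [t]
/dʒ/ after /ʃ/ (voiceless) → [tʃ]
/ɣ/ after /ʃ/ (voiceless) → [x]

[tupto+ʃtʃaʃxa]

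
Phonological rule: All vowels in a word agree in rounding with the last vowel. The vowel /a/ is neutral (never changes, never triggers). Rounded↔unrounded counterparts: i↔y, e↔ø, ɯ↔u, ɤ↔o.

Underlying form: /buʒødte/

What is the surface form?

[bɯʒedte]

/u/ harmonizes with /e/ ([-round]) → [ɯ]
/ø/ harmonizes with /e/ ([-round]) → [e]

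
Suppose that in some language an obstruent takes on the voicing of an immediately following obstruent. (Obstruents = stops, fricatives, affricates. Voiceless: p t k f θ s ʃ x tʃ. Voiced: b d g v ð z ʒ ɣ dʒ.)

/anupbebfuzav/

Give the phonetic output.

/p/ before /b/ (voiced) → [b]
/b/ before /f/ (voiceless) → [p]

[anubbepfuzav]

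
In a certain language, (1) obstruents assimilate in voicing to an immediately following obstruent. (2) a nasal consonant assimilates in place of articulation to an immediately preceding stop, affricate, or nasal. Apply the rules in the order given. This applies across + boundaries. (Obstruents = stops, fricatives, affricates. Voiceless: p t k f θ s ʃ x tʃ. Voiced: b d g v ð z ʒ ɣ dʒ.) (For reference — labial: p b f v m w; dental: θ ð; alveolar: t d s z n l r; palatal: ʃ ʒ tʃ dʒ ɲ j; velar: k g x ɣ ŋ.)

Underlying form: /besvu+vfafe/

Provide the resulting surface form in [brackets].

[bezvu+ffafe]

Rule 1: /s/ before /v/ (voiced) → [z]
Rule 1: /v/ before /f/ (voiceless) → [f]
After rule 1: bezvu+ffafe
Rule 2: no segment meets the rule's conditions; no change.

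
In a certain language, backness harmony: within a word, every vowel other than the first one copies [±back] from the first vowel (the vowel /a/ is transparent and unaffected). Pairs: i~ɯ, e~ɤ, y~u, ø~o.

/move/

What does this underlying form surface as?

/e/ harmonizes with /o/ ([+back]) → [ɤ]

[movɤ]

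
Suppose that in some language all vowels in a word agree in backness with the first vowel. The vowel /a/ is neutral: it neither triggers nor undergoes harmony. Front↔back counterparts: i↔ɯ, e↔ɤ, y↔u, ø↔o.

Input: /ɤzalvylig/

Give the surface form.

[ɤzalvulɯg]

/y/ harmonizes with /ɤ/ ([+back]) → [u]
/i/ harmonizes with /ɤ/ ([+back]) → [ɯ]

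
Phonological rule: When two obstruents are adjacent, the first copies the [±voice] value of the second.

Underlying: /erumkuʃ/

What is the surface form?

[erumkuʃ]

no segment meets the rule's conditions; no change.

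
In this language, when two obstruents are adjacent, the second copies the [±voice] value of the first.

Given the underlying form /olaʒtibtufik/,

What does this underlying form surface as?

[olaʒdibdufik]

/t/ after /ʒ/ (voiced) → [d]
/t/ after /b/ (voiced) → [d]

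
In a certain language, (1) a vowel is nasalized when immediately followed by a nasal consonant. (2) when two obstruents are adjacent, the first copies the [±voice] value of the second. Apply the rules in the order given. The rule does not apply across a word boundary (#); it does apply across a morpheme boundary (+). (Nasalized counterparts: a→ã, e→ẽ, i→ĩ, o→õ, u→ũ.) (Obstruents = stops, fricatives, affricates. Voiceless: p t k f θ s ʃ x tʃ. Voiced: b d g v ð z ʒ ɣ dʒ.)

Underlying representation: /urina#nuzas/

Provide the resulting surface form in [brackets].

[urĩna#nuzas]

Rule 1: /i/ before nasal /n/ → [ĩ]
After rule 1: urĩna#nuzas
Rule 2: no segment meets the rule's conditions; no change.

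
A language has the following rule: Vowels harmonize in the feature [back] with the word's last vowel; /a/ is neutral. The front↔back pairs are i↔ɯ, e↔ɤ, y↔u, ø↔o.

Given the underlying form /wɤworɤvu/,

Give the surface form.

[wɤworɤvu]

no segment meets the rule's conditions; no change.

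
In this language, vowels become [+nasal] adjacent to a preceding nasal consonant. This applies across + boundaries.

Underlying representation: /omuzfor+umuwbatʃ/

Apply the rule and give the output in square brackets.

[omũzfor+umũwbatʃ]

/u/ after nasal /m/ → [ũ]
/u/ after nasal /m/ → [ũ]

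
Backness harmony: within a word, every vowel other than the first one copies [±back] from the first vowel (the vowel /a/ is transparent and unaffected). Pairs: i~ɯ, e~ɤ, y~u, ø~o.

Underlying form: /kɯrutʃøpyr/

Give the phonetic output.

[kɯrutʃopur]

/ø/ harmonizes with /ɯ/ ([+back]) → [o]
/y/ harmonizes with /ɯ/ ([+back]) → [u]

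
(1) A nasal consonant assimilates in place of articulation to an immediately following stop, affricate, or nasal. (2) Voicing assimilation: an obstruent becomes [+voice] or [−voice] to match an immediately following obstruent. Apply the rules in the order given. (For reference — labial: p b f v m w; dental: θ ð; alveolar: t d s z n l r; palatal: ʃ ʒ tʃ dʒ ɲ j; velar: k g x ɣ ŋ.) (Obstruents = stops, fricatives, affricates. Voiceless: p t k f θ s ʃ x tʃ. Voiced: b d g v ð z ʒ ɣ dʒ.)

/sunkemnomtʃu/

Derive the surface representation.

[suŋkennoɲtʃu]

Rule 1: /n/ before /k/ (velar) → [ŋ]
Rule 1: /m/ before /n/ (alveolar) → [n]
Rule 1: /m/ before /tʃ/ (palatal) → [ɲ]
After rule 1: suŋkennoɲtʃu
Rule 2: no segment meets the rule's conditions; no change.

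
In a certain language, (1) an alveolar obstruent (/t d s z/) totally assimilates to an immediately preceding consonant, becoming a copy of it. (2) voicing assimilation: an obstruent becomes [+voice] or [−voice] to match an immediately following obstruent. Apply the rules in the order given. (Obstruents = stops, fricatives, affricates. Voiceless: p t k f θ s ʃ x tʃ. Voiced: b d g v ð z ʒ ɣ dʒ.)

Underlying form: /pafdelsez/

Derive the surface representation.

Rule 1: /d/ after /f/ → [f] (total assimilation)
Rule 1: /s/ after /l/ → [l] (total assimilation)
After rule 1: paffellez
Rule 2: no segment meets the rule's conditions; no change.

[paffellez]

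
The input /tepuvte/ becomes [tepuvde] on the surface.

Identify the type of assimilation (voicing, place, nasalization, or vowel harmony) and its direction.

/t/→[d].
Each target copies a feature from the preceding segment, so the direction is progressive.

voicing assimilation, progressive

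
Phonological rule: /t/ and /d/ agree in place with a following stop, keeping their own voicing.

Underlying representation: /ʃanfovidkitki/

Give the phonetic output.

[ʃanfovigkikki]

/d/ before /k/ (velar) → [g]
/t/ before /k/ (velar) → [k]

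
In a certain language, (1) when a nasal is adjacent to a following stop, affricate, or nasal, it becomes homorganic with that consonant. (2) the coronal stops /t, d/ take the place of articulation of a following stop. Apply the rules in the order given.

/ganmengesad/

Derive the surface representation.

[gammeŋgesad]

Rule 1: /n/ before /m/ (labial) → [m]
Rule 1: /n/ before /g/ (velar) → [ŋ]
After rule 1: gammeŋgesad
Rule 2: no segment meets the rule's conditions; no change.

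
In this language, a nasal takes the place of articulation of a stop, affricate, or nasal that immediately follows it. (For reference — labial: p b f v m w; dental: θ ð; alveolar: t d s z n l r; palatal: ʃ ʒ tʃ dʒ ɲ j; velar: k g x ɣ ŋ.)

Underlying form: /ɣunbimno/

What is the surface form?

/n/ before /b/ (labial) → [m]
/m/ before /n/ (alveolar) → [n]

[ɣumbinno]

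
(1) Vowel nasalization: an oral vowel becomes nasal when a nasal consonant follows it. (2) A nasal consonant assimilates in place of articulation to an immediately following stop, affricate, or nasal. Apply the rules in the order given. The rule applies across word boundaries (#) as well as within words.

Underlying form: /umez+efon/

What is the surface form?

[ũmez+efõn]

Rule 1: /u/ before nasal /m/ → [ũ]
Rule 1: /o/ before nasal /n/ → [õ]
After rule 1: ũmez+efõn
Rule 2: no segment meets the rule's conditions; no change.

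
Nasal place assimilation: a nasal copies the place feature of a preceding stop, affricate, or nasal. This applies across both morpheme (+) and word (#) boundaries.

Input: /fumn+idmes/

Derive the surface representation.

/n/ after /m/ (labial) → [m]
/m/ after /d/ (alveolar) → [n]

[fumm+idnes]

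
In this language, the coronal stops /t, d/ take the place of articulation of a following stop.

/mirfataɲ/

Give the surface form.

no segment meets the rule's conditions; no change.

[mirfataɲ]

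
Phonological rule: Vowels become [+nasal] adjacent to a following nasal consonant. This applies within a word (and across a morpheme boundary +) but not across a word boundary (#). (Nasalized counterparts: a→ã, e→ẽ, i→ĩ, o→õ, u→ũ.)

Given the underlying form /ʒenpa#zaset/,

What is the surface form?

/e/ before nasal /n/ → [ẽ]

[ʒẽnpa#zaset]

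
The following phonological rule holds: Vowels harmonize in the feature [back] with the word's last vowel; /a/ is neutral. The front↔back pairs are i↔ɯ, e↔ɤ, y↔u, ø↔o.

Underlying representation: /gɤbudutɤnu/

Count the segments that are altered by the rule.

No segment meets the rule's conditions.

0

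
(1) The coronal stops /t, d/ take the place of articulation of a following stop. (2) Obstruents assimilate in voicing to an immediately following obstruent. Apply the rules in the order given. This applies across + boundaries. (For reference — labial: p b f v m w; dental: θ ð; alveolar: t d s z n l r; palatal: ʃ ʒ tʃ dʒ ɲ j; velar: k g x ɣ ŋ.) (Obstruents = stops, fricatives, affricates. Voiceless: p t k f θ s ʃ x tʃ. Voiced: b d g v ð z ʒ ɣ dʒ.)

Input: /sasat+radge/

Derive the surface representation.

Rule 1: /d/ before /g/ (velar) → [g]
After rule 1: sasat+ragge
Rule 2: no segment meets the rule's conditions; no change.

[sasat+ragge]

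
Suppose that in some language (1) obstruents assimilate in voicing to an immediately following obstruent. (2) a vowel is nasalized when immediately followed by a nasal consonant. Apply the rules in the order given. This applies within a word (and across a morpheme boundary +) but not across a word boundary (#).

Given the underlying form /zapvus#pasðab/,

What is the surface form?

Rule 1: /p/ before /v/ (voiced) → [b]
Rule 1: /s/ before /ð/ (voiced) → [z]
After rule 1: zabvus#pazðab
Rule 2: no segment meets the rule's conditions; no change.

[zabvus#pazðab]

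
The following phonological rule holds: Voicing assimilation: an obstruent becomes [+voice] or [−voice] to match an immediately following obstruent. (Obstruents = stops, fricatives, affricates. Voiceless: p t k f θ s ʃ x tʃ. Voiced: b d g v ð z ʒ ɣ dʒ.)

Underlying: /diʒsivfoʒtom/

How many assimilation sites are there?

/ʒ/ before /s/ (voiceless) → [ʃ]
/v/ before /f/ (voiceless) → [f]
/ʒ/ before /t/ (voiceless) → [ʃ]
3 segments change.

3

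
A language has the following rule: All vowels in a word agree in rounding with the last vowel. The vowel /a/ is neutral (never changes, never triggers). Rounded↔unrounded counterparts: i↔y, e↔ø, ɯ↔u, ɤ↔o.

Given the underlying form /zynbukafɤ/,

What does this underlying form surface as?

[zinbɯkafɤ]

/y/ harmonizes with /ɤ/ ([-round]) → [i]
/u/ harmonizes with /ɤ/ ([-round]) → [ɯ]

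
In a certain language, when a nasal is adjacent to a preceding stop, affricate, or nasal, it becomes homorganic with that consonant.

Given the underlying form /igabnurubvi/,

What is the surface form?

[igabmurubvi]

/n/ after /b/ (labial) → [m]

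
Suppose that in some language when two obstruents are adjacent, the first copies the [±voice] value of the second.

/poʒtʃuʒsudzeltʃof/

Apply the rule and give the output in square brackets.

/ʒ/ before /tʃ/ (voiceless) → [ʃ]
/ʒ/ before /s/ (voiceless) → [ʃ]

[poʃtʃuʃsudzeltʃof]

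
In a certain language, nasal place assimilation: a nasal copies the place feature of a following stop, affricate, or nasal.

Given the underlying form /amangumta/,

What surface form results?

[amaŋgunta]

/n/ before /g/ (velar) → [ŋ]
/m/ before /t/ (alveolar) → [n]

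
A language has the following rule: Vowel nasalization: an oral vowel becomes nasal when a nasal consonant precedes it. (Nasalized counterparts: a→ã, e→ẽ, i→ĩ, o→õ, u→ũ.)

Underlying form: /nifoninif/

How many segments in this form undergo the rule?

/i/ after nasal /n/ → [ĩ]
/i/ after nasal /n/ → [ĩ]
/i/ after nasal /n/ → [ĩ]
3 segments change.

3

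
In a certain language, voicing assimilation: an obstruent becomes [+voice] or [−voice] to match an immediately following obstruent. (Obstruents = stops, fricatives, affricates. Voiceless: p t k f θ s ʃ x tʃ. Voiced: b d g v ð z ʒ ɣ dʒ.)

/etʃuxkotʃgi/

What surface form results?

/tʃ/ before /g/ (voiced) → [dʒ]

[etʃuxkodʒgi]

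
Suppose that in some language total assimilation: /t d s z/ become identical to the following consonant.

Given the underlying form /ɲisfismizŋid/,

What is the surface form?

[ɲiffimmiŋŋid]

/s/ before /f/ → [f] (total assimilation)
/s/ before /m/ → [m] (total assimilation)
/z/ before /ŋ/ → [ŋ] (total assimilation)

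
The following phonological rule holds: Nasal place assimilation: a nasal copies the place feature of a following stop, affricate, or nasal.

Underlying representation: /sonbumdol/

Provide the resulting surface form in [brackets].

/n/ before /b/ (labial) → [m]
/m/ before /d/ (alveolar) → [n]

[sombundol]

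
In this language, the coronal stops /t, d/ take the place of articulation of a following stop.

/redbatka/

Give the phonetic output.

/d/ before /b/ (labial) → [b]
/t/ before /k/ (velar) → [k]

[rebbakka]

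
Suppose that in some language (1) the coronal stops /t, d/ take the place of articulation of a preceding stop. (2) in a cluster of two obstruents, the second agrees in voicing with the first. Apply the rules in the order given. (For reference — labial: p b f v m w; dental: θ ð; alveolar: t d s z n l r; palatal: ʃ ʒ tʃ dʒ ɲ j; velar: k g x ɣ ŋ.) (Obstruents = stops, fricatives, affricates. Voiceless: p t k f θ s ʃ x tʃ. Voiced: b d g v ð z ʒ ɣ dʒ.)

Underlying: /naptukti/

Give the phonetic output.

Rule 1: /t/ after /p/ (labial) → [p]
Rule 1: /t/ after /k/ (velar) → [k]
After rule 1: nappukki
Rule 2: no segment meets the rule's conditions; no change.

[nappukki]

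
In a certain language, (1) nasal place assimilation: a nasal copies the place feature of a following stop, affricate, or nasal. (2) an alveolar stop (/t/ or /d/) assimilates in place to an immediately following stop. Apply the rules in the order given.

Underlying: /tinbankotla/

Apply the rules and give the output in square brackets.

Rule 1: /n/ before /b/ (labial) → [m]
Rule 1: /n/ before /k/ (velar) → [ŋ]
After rule 1: timbaŋkotla
Rule 2: no segment meets the rule's conditions; no change.

[timbaŋkotla]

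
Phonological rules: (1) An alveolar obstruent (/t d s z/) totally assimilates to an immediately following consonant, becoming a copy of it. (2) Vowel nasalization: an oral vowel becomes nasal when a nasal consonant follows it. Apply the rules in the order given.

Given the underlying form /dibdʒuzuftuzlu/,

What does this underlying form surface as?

[dibdʒuzuftullu]

Rule 1: /z/ before /l/ → [l] (total assimilation)
After rule 1: dibdʒuzuftullu
Rule 2: no segment meets the rule's conditions; no change.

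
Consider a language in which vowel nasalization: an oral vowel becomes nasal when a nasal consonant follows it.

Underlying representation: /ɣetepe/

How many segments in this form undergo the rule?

No segment meets the rule's conditions.

0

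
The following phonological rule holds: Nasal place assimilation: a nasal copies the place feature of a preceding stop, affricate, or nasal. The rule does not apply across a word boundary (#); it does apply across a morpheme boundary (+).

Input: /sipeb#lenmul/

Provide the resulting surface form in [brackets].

[sipeb#lennul]

/m/ after /n/ (alveolar) → [n]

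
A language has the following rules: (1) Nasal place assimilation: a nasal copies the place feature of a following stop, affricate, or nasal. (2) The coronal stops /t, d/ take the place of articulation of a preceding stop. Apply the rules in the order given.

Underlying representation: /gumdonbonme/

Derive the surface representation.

[gundombomme]

Rule 1: /m/ before /d/ (alveolar) → [n]
Rule 1: /n/ before /b/ (labial) → [m]
Rule 1: /n/ before /m/ (labial) → [m]
After rule 1: gundombomme
Rule 2: no segment meets the rule's conditions; no change.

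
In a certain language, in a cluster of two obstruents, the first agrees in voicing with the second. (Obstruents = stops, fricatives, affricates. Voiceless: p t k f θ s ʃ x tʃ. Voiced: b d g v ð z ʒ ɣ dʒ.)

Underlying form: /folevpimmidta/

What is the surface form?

/v/ before /p/ (voiceless) → [f]
/d/ before /t/ (voiceless) → [t]

[folefpimmitta]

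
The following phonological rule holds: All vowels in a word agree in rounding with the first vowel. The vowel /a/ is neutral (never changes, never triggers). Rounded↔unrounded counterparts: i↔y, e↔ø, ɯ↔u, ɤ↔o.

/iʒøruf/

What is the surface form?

[iʒerɯf]

/ø/ harmonizes with /i/ ([-round]) → [e]
/u/ harmonizes with /i/ ([-round]) → [ɯ]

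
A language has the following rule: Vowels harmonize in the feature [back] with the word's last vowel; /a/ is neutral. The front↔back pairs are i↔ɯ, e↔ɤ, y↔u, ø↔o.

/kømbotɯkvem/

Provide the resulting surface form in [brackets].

[kømbøtikvem]

/o/ harmonizes with /e/ ([-back]) → [ø]
/ɯ/ harmonizes with /e/ ([-back]) → [i]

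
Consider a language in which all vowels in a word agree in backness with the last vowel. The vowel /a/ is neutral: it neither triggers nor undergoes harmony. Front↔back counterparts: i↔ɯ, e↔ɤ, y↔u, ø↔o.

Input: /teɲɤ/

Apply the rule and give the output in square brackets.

/e/ harmonizes with /ɤ/ ([+back]) → [ɤ]

[tɤɲɤ]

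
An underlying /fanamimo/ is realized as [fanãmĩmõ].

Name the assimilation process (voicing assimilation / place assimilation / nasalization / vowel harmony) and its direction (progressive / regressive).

/a/→[ã] /i/→[ĩ] /o/→[õ].
Each target copies a feature from the preceding segment, so the direction is progressive.

nasalization, progressive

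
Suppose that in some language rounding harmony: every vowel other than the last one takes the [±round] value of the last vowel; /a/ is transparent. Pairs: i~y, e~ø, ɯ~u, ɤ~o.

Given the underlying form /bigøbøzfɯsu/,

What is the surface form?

[bygøbøzfusu]

/i/ harmonizes with /u/ ([+round]) → [y]
/ɯ/ harmonizes with /u/ ([+round]) → [u]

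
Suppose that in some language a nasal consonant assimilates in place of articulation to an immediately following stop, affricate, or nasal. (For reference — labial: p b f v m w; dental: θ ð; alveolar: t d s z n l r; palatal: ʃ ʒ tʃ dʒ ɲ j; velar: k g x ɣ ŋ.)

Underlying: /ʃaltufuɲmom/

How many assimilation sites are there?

1

/ɲ/ before /m/ (labial) → [m]
1 segment changes.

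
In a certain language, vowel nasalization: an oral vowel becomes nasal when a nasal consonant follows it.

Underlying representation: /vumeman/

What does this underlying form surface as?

[vũmẽmãn]

/u/ before nasal /m/ → [ũ]
/e/ before nasal /m/ → [ẽ]
/a/ before nasal /n/ → [ã]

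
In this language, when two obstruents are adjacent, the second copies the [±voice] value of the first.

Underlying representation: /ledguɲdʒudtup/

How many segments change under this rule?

1

/t/ after /d/ (voiced) → [d]
1 segment changes.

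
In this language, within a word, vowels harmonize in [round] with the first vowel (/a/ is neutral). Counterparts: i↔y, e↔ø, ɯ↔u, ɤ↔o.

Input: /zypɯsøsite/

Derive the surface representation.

[zypusøsytø]

/ɯ/ harmonizes with /y/ ([+round]) → [u]
/i/ harmonizes with /y/ ([+round]) → [y]
/e/ harmonizes with /y/ ([+round]) → [ø]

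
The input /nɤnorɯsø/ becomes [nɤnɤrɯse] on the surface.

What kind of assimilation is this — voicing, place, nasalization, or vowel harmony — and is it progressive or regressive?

vowel harmony, progressive

/o/→[ɤ] /ø/→[e].
Vowels agree with the first vowel, so the harmony is progressive.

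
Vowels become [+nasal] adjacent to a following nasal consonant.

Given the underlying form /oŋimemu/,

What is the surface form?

[õŋĩmẽmu]

/o/ before nasal /ŋ/ → [õ]
/i/ before nasal /m/ → [ĩ]
/e/ before nasal /m/ → [ẽ]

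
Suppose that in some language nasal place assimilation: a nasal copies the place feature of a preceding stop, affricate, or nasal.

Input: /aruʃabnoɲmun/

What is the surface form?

/n/ after /b/ (labial) → [m]
/m/ after /ɲ/ (palatal) → [ɲ]

[aruʃabmoɲɲun]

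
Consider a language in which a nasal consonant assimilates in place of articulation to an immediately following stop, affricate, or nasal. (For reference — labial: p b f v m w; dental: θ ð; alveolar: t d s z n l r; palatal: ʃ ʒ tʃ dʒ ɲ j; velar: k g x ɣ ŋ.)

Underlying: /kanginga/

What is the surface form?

[kaŋgiŋga]

/n/ before /g/ (velar) → [ŋ]
/n/ before /g/ (velar) → [ŋ]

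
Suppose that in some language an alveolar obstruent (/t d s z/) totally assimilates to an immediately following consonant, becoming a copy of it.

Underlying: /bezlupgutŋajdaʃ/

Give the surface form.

/z/ before /l/ → [l] (total assimilation)
/t/ before /ŋ/ → [ŋ] (total assimilation)

[bellupguŋŋajdaʃ]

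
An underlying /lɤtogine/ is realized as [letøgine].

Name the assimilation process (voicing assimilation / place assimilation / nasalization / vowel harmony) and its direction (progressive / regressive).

vowel harmony, regressive

/ɤ/→[e] /o/→[ø].
Vowels agree with the last vowel, so the harmony is regressive.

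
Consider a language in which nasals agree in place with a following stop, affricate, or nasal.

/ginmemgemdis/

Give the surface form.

/n/ before /m/ (labial) → [m]
/m/ before /g/ (velar) → [ŋ]
/m/ before /d/ (alveolar) → [n]

[gimmeŋgendis]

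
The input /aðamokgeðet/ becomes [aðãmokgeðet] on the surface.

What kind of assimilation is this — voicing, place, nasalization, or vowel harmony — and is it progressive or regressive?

/a/→[ã].
Each target copies a feature from the following segment, so the direction is regressive.

nasalization, regressive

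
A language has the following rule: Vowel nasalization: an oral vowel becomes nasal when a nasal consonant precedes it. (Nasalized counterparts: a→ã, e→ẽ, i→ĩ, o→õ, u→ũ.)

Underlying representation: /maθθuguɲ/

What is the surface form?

/a/ after nasal /m/ → [ã]

[mãθθuguɲ]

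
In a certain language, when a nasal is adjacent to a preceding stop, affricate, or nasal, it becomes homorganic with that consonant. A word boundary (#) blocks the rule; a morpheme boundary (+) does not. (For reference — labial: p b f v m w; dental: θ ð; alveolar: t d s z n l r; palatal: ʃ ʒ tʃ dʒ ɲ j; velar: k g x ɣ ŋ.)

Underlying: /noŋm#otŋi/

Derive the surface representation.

/m/ after /ŋ/ (velar) → [ŋ]
/ŋ/ after /t/ (alveolar) → [n]

[noŋŋ#otni]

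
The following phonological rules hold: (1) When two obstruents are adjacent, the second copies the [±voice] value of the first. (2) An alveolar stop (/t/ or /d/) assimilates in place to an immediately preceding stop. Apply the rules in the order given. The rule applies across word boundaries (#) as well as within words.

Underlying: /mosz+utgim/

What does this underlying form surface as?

[moss+utkim]

Rule 1: /z/ after /s/ (voiceless) → [s]
Rule 1: /g/ after /t/ (voiceless) → [k]
After rule 1: moss+utkim
Rule 2: no segment meets the rule's conditions; no change.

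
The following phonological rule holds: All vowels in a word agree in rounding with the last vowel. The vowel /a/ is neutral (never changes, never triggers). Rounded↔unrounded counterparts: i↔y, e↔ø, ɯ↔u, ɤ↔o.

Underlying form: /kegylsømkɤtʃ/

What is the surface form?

/y/ harmonizes with /ɤ/ ([-round]) → [i]
/ø/ harmonizes with /ɤ/ ([-round]) → [e]

[kegilsemkɤtʃ]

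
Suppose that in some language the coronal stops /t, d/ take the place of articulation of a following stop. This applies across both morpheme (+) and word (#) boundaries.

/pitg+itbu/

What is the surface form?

/t/ before /g/ (velar) → [k]
/t/ before /b/ (labial) → [p]

[pikg+ipbu]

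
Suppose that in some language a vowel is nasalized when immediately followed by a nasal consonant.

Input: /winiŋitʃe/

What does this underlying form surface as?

/i/ before nasal /n/ → [ĩ]
/i/ before nasal /ŋ/ → [ĩ]

[wĩnĩŋitʃe]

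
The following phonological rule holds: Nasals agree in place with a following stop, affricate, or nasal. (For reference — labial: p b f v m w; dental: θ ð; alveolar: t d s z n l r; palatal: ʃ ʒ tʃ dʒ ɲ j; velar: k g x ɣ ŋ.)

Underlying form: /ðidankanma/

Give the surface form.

[ðidaŋkamma]

/n/ before /k/ (velar) → [ŋ]
/n/ before /m/ (labial) → [m]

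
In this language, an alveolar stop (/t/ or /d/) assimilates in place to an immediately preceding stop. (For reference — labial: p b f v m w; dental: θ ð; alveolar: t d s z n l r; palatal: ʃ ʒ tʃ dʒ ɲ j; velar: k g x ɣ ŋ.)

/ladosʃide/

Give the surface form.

no segment meets the rule's conditions; no change.

[ladosʃide]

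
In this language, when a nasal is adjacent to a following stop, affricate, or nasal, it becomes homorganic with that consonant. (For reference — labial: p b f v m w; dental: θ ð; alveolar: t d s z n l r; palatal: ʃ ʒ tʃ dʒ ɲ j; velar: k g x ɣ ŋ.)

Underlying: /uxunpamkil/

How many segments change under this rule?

2

/n/ before /p/ (labial) → [m]
/m/ before /k/ (velar) → [ŋ]
2 segments change.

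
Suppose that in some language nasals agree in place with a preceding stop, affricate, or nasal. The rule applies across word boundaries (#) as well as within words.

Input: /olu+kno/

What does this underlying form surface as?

/n/ after /k/ (velar) → [ŋ]

[olu+kŋo]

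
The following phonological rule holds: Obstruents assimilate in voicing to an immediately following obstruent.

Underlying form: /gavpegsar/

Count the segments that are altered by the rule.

2

/v/ before /p/ (voiceless) → [f]
/g/ before /s/ (voiceless) → [k]
2 segments change.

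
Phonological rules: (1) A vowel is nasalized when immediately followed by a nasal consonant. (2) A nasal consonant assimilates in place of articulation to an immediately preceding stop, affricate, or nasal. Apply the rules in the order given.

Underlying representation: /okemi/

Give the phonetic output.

Rule 1: /e/ before nasal /m/ → [ẽ]
After rule 1: okẽmi
Rule 2: no segment meets the rule's conditions; no change.

[okẽmi]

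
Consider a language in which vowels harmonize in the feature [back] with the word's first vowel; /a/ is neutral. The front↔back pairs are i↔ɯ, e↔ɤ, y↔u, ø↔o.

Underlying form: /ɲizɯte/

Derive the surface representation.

[ɲizite]

/ɯ/ harmonizes with /i/ ([-back]) → [i]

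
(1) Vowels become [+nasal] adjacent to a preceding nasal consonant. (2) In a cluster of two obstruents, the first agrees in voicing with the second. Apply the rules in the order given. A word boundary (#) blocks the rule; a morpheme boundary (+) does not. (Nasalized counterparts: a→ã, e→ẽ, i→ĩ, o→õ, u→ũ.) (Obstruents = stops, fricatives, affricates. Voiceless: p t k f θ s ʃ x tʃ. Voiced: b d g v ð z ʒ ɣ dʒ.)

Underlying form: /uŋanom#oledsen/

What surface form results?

Rule 1: /a/ after nasal /ŋ/ → [ã]
Rule 1: /o/ after nasal /n/ → [õ]
After rule 1: uŋãnõm#oledsen
Rule 2: /d/ before /s/ (voiceless) → [t]

[uŋãnõm#oletsen]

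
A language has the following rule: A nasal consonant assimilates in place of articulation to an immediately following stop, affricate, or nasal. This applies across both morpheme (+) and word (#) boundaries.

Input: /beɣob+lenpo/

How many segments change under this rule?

1

/n/ before /p/ (labial) → [m]
1 segment changes.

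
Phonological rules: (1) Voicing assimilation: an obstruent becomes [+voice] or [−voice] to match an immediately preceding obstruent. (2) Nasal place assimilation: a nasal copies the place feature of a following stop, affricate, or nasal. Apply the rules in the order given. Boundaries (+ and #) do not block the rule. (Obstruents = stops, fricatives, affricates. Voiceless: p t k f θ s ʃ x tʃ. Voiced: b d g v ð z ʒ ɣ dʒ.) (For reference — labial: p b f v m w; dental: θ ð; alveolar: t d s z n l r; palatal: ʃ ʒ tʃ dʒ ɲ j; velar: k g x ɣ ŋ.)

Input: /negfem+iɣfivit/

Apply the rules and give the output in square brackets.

[negvem+iɣvivit]

Rule 1: /f/ after /g/ (voiced) → [v]
Rule 1: /f/ after /ɣ/ (voiced) → [v]
After rule 1: negvem+iɣvivit
Rule 2: no segment meets the rule's conditions; no change.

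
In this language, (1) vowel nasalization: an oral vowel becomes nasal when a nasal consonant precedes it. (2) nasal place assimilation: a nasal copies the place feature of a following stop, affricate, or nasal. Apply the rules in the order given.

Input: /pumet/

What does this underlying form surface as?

[pumẽt]

Rule 1: /e/ after nasal /m/ → [ẽ]
After rule 1: pumẽt
Rule 2: no segment meets the rule's conditions; no change.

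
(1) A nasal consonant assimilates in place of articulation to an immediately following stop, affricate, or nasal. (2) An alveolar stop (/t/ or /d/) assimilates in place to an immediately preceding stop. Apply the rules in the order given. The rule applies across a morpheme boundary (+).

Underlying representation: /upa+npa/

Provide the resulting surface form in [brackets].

[upa+mpa]

Rule 1: /n/ before /p/ (labial) → [m]
After rule 1: upa+mpa
Rule 2: no segment meets the rule's conditions; no change.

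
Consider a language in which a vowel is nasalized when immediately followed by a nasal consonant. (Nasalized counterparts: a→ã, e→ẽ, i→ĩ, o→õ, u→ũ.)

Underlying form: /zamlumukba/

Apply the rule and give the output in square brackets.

[zãmlũmukba]

/a/ before nasal /m/ → [ã]
/u/ before nasal /m/ → [ũ]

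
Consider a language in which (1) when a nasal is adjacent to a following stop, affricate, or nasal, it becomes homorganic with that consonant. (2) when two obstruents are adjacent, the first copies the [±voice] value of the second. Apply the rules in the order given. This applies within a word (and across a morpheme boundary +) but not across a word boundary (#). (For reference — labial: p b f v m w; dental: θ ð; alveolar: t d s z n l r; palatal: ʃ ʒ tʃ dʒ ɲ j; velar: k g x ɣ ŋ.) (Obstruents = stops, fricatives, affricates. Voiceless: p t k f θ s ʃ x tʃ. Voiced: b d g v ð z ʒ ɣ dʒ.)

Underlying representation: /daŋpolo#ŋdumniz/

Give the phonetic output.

Rule 1: /ŋ/ before /p/ (labial) → [m]
Rule 1: /ŋ/ before /d/ (alveolar) → [n]
Rule 1: /m/ before /n/ (alveolar) → [n]
After rule 1: dampolo#ndunniz
Rule 2: no segment meets the rule's conditions; no change.

[dampolo#ndunniz]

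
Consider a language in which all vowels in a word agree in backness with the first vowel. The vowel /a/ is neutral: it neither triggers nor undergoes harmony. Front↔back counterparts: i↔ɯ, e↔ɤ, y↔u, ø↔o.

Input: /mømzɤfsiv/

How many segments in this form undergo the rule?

1

/ɤ/ harmonizes with /ø/ ([-back]) → [e]
1 segment changes.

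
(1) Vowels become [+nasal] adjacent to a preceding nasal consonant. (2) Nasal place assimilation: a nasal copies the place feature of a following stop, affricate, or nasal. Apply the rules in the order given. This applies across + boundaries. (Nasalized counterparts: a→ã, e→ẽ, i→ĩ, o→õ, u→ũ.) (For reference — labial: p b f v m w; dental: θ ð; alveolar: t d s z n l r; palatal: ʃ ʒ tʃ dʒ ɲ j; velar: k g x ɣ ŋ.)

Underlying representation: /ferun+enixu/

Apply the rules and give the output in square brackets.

[ferun+ẽnĩxu]

Rule 1: /e/ after nasal /n/ → [ẽ]
Rule 1: /i/ after nasal /n/ → [ĩ]
After rule 1: ferun+ẽnĩxu
Rule 2: no segment meets the rule's conditions; no change.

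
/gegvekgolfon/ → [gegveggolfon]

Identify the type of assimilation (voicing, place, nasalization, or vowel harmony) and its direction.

/k/→[g].
Each target copies a feature from the following segment, so the direction is regressive.

voicing assimilation, regressive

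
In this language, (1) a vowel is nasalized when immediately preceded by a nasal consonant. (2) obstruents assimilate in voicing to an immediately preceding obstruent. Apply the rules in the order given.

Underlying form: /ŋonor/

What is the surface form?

[ŋõnõr]

Rule 1: /o/ after nasal /ŋ/ → [õ]
Rule 1: /o/ after nasal /n/ → [õ]
After rule 1: ŋõnõr
Rule 2: no segment meets the rule's conditions; no change.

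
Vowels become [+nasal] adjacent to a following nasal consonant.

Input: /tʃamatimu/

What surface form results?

/a/ before nasal /m/ → [ã]
/i/ before nasal /m/ → [ĩ]

[tʃãmatĩmu]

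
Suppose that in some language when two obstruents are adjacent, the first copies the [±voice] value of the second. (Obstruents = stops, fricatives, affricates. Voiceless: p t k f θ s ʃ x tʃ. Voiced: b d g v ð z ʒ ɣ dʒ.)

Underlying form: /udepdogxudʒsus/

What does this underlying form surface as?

/p/ before /d/ (voiced) → [b]
/g/ before /x/ (voiceless) → [k]
/dʒ/ before /s/ (voiceless) → [tʃ]

[udebdokxutʃsus]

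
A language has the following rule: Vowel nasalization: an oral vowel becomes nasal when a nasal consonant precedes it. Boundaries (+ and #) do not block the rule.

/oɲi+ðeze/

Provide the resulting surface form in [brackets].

[oɲĩ+ðeze]

/i/ after nasal /ɲ/ → [ĩ]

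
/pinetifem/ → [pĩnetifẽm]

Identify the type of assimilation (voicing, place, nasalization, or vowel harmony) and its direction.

nasalization, regressive

/i/→[ĩ] /e/→[ẽ].
Each target copies a feature from the following segment, so the direction is regressive.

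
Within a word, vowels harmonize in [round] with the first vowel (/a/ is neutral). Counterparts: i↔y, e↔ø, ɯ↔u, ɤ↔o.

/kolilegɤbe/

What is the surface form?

[kolyløgobø]

/i/ harmonizes with /o/ ([+round]) → [y]
/e/ harmonizes with /o/ ([+round]) → [ø]
/ɤ/ harmonizes with /o/ ([+round]) → [o]
/e/ harmonizes with /o/ ([+round]) → [ø]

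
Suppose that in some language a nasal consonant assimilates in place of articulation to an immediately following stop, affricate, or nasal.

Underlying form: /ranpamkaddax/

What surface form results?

[rampaŋkaddax]

/n/ before /p/ (labial) → [m]
/m/ before /k/ (velar) → [ŋ]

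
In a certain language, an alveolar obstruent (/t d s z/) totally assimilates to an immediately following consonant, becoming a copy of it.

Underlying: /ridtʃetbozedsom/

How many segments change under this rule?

/d/ before /tʃ/ → [tʃ] (total assimilation)
/t/ before /b/ → [b] (total assimilation)
/d/ before /s/ → [s] (total assimilation)
3 segments change.

3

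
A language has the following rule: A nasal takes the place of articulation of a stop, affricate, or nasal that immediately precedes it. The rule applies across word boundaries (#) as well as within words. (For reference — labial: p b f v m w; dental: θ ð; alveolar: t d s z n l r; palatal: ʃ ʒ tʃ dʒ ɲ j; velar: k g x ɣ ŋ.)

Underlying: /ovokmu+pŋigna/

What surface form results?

[ovokŋu+pmigŋa]

/m/ after /k/ (velar) → [ŋ]
/ŋ/ after /p/ (labial) → [m]
/n/ after /g/ (velar) → [ŋ]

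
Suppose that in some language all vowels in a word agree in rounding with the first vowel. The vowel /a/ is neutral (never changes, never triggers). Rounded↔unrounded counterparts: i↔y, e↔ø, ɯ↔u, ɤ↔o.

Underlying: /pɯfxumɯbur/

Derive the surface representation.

/u/ harmonizes with /ɯ/ ([-round]) → [ɯ]
/u/ harmonizes with /ɯ/ ([-round]) → [ɯ]

[pɯfxɯmɯbɯr]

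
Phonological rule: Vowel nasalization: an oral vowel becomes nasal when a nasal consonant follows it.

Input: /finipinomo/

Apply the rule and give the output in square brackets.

[fĩnipĩnõmo]

/i/ before nasal /n/ → [ĩ]
/i/ before nasal /n/ → [ĩ]
/o/ before nasal /m/ → [õ]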